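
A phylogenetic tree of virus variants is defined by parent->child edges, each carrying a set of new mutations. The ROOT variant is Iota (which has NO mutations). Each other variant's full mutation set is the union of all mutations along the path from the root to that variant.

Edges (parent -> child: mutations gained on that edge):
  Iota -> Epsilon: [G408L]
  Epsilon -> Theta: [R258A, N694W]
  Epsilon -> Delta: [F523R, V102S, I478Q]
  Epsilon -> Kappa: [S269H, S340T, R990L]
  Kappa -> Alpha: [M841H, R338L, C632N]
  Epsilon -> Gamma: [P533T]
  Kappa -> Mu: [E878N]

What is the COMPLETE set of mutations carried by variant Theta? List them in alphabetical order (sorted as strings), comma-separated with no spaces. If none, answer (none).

At Iota: gained [] -> total []
At Epsilon: gained ['G408L'] -> total ['G408L']
At Theta: gained ['R258A', 'N694W'] -> total ['G408L', 'N694W', 'R258A']

Answer: G408L,N694W,R258A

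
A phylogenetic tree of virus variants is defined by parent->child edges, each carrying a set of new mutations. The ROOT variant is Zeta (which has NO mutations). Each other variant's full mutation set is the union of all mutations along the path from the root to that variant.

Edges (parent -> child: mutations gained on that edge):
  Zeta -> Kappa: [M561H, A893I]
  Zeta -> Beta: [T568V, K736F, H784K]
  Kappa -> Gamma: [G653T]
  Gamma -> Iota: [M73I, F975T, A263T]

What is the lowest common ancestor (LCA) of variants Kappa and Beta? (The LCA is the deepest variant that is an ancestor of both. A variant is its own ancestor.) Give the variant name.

Answer: Zeta

Derivation:
Path from root to Kappa: Zeta -> Kappa
  ancestors of Kappa: {Zeta, Kappa}
Path from root to Beta: Zeta -> Beta
  ancestors of Beta: {Zeta, Beta}
Common ancestors: {Zeta}
Walk up from Beta: Beta (not in ancestors of Kappa), Zeta (in ancestors of Kappa)
Deepest common ancestor (LCA) = Zeta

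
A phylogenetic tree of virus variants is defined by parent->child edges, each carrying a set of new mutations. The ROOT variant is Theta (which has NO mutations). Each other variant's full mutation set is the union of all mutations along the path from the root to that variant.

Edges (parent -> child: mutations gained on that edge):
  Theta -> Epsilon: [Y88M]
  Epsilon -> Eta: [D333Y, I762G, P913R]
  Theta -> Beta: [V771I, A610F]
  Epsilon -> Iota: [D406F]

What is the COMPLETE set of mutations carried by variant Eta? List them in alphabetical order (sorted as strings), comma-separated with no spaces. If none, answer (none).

Answer: D333Y,I762G,P913R,Y88M

Derivation:
At Theta: gained [] -> total []
At Epsilon: gained ['Y88M'] -> total ['Y88M']
At Eta: gained ['D333Y', 'I762G', 'P913R'] -> total ['D333Y', 'I762G', 'P913R', 'Y88M']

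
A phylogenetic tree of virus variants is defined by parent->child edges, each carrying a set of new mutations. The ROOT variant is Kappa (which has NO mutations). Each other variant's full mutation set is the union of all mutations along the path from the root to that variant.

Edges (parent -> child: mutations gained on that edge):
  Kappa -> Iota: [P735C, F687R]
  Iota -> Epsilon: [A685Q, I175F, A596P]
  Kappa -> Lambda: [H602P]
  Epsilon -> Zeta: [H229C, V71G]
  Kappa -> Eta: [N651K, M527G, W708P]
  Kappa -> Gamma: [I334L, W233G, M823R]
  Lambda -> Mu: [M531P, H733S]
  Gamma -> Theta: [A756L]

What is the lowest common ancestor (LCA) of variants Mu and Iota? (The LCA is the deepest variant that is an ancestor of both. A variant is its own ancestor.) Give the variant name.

Path from root to Mu: Kappa -> Lambda -> Mu
  ancestors of Mu: {Kappa, Lambda, Mu}
Path from root to Iota: Kappa -> Iota
  ancestors of Iota: {Kappa, Iota}
Common ancestors: {Kappa}
Walk up from Iota: Iota (not in ancestors of Mu), Kappa (in ancestors of Mu)
Deepest common ancestor (LCA) = Kappa

Answer: Kappa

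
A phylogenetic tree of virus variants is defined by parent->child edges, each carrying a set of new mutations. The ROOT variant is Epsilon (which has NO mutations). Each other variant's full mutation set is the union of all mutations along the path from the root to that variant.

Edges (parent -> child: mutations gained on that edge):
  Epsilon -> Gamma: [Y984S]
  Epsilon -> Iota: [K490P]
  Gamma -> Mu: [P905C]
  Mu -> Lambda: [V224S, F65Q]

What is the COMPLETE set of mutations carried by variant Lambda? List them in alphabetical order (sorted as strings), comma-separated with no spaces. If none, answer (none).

Answer: F65Q,P905C,V224S,Y984S

Derivation:
At Epsilon: gained [] -> total []
At Gamma: gained ['Y984S'] -> total ['Y984S']
At Mu: gained ['P905C'] -> total ['P905C', 'Y984S']
At Lambda: gained ['V224S', 'F65Q'] -> total ['F65Q', 'P905C', 'V224S', 'Y984S']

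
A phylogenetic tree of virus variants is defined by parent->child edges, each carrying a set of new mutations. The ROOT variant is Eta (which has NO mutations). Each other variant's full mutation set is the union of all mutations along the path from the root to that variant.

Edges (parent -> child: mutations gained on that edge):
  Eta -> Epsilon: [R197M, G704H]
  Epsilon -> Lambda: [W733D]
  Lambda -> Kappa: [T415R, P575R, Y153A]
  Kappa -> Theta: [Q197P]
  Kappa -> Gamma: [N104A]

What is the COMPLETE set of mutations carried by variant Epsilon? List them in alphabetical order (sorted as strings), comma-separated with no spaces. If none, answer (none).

At Eta: gained [] -> total []
At Epsilon: gained ['R197M', 'G704H'] -> total ['G704H', 'R197M']

Answer: G704H,R197M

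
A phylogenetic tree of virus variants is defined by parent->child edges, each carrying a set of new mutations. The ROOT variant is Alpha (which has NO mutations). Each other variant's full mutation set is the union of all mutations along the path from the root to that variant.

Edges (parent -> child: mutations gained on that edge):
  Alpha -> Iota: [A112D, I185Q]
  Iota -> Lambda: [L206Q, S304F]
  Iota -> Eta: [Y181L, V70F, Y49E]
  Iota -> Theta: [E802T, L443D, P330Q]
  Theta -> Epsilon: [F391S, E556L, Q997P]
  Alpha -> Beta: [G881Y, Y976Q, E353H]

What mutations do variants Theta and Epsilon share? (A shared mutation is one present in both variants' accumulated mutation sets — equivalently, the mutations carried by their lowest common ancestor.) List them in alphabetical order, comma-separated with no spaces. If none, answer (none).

Answer: A112D,E802T,I185Q,L443D,P330Q

Derivation:
Accumulating mutations along path to Theta:
  At Alpha: gained [] -> total []
  At Iota: gained ['A112D', 'I185Q'] -> total ['A112D', 'I185Q']
  At Theta: gained ['E802T', 'L443D', 'P330Q'] -> total ['A112D', 'E802T', 'I185Q', 'L443D', 'P330Q']
Mutations(Theta) = ['A112D', 'E802T', 'I185Q', 'L443D', 'P330Q']
Accumulating mutations along path to Epsilon:
  At Alpha: gained [] -> total []
  At Iota: gained ['A112D', 'I185Q'] -> total ['A112D', 'I185Q']
  At Theta: gained ['E802T', 'L443D', 'P330Q'] -> total ['A112D', 'E802T', 'I185Q', 'L443D', 'P330Q']
  At Epsilon: gained ['F391S', 'E556L', 'Q997P'] -> total ['A112D', 'E556L', 'E802T', 'F391S', 'I185Q', 'L443D', 'P330Q', 'Q997P']
Mutations(Epsilon) = ['A112D', 'E556L', 'E802T', 'F391S', 'I185Q', 'L443D', 'P330Q', 'Q997P']
Intersection: ['A112D', 'E802T', 'I185Q', 'L443D', 'P330Q'] ∩ ['A112D', 'E556L', 'E802T', 'F391S', 'I185Q', 'L443D', 'P330Q', 'Q997P'] = ['A112D', 'E802T', 'I185Q', 'L443D', 'P330Q']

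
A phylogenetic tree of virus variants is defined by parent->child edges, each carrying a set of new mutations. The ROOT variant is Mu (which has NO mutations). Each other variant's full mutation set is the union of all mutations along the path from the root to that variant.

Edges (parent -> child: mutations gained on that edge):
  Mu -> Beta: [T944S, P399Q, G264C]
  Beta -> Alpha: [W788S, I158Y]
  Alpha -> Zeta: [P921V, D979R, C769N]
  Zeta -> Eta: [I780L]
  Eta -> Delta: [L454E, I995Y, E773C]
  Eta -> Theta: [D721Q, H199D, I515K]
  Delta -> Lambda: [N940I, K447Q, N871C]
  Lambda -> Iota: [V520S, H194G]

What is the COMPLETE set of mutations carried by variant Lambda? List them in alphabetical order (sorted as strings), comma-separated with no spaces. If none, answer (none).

At Mu: gained [] -> total []
At Beta: gained ['T944S', 'P399Q', 'G264C'] -> total ['G264C', 'P399Q', 'T944S']
At Alpha: gained ['W788S', 'I158Y'] -> total ['G264C', 'I158Y', 'P399Q', 'T944S', 'W788S']
At Zeta: gained ['P921V', 'D979R', 'C769N'] -> total ['C769N', 'D979R', 'G264C', 'I158Y', 'P399Q', 'P921V', 'T944S', 'W788S']
At Eta: gained ['I780L'] -> total ['C769N', 'D979R', 'G264C', 'I158Y', 'I780L', 'P399Q', 'P921V', 'T944S', 'W788S']
At Delta: gained ['L454E', 'I995Y', 'E773C'] -> total ['C769N', 'D979R', 'E773C', 'G264C', 'I158Y', 'I780L', 'I995Y', 'L454E', 'P399Q', 'P921V', 'T944S', 'W788S']
At Lambda: gained ['N940I', 'K447Q', 'N871C'] -> total ['C769N', 'D979R', 'E773C', 'G264C', 'I158Y', 'I780L', 'I995Y', 'K447Q', 'L454E', 'N871C', 'N940I', 'P399Q', 'P921V', 'T944S', 'W788S']

Answer: C769N,D979R,E773C,G264C,I158Y,I780L,I995Y,K447Q,L454E,N871C,N940I,P399Q,P921V,T944S,W788S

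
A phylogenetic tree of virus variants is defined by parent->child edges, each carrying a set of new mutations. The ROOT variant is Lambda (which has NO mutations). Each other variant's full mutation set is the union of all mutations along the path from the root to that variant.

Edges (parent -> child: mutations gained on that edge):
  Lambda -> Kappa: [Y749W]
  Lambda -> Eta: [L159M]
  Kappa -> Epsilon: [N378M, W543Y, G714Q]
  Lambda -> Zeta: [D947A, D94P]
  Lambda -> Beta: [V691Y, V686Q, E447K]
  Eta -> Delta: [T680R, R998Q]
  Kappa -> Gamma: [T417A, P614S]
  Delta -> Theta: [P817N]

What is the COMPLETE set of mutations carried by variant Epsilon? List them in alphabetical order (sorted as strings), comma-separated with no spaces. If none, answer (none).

At Lambda: gained [] -> total []
At Kappa: gained ['Y749W'] -> total ['Y749W']
At Epsilon: gained ['N378M', 'W543Y', 'G714Q'] -> total ['G714Q', 'N378M', 'W543Y', 'Y749W']

Answer: G714Q,N378M,W543Y,Y749W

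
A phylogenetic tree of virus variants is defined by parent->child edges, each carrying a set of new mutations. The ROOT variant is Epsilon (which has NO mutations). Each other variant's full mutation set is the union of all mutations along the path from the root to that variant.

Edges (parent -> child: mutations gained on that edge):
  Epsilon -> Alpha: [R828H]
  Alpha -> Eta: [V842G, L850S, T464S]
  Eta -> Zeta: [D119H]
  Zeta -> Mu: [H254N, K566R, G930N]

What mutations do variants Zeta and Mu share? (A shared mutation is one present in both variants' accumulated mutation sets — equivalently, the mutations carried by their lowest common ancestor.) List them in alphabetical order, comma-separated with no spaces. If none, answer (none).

Answer: D119H,L850S,R828H,T464S,V842G

Derivation:
Accumulating mutations along path to Zeta:
  At Epsilon: gained [] -> total []
  At Alpha: gained ['R828H'] -> total ['R828H']
  At Eta: gained ['V842G', 'L850S', 'T464S'] -> total ['L850S', 'R828H', 'T464S', 'V842G']
  At Zeta: gained ['D119H'] -> total ['D119H', 'L850S', 'R828H', 'T464S', 'V842G']
Mutations(Zeta) = ['D119H', 'L850S', 'R828H', 'T464S', 'V842G']
Accumulating mutations along path to Mu:
  At Epsilon: gained [] -> total []
  At Alpha: gained ['R828H'] -> total ['R828H']
  At Eta: gained ['V842G', 'L850S', 'T464S'] -> total ['L850S', 'R828H', 'T464S', 'V842G']
  At Zeta: gained ['D119H'] -> total ['D119H', 'L850S', 'R828H', 'T464S', 'V842G']
  At Mu: gained ['H254N', 'K566R', 'G930N'] -> total ['D119H', 'G930N', 'H254N', 'K566R', 'L850S', 'R828H', 'T464S', 'V842G']
Mutations(Mu) = ['D119H', 'G930N', 'H254N', 'K566R', 'L850S', 'R828H', 'T464S', 'V842G']
Intersection: ['D119H', 'L850S', 'R828H', 'T464S', 'V842G'] ∩ ['D119H', 'G930N', 'H254N', 'K566R', 'L850S', 'R828H', 'T464S', 'V842G'] = ['D119H', 'L850S', 'R828H', 'T464S', 'V842G']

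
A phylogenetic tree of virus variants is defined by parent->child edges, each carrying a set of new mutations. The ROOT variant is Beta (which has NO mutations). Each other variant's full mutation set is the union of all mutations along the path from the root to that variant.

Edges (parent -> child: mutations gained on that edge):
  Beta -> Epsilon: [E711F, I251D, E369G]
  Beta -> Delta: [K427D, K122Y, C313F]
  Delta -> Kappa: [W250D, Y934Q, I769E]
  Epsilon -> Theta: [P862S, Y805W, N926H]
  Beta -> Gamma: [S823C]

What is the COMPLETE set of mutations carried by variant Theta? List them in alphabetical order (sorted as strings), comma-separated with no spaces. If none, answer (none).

At Beta: gained [] -> total []
At Epsilon: gained ['E711F', 'I251D', 'E369G'] -> total ['E369G', 'E711F', 'I251D']
At Theta: gained ['P862S', 'Y805W', 'N926H'] -> total ['E369G', 'E711F', 'I251D', 'N926H', 'P862S', 'Y805W']

Answer: E369G,E711F,I251D,N926H,P862S,Y805W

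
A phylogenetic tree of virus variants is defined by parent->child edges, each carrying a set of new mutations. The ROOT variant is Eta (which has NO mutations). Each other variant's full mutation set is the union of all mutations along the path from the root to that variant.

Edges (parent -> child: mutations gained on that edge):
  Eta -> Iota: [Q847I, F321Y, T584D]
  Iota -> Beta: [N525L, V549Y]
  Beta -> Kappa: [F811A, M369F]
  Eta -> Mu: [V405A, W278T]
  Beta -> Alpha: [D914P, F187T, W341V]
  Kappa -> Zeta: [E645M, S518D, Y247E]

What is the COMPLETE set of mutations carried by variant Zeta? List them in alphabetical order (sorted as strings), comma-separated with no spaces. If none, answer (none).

At Eta: gained [] -> total []
At Iota: gained ['Q847I', 'F321Y', 'T584D'] -> total ['F321Y', 'Q847I', 'T584D']
At Beta: gained ['N525L', 'V549Y'] -> total ['F321Y', 'N525L', 'Q847I', 'T584D', 'V549Y']
At Kappa: gained ['F811A', 'M369F'] -> total ['F321Y', 'F811A', 'M369F', 'N525L', 'Q847I', 'T584D', 'V549Y']
At Zeta: gained ['E645M', 'S518D', 'Y247E'] -> total ['E645M', 'F321Y', 'F811A', 'M369F', 'N525L', 'Q847I', 'S518D', 'T584D', 'V549Y', 'Y247E']

Answer: E645M,F321Y,F811A,M369F,N525L,Q847I,S518D,T584D,V549Y,Y247E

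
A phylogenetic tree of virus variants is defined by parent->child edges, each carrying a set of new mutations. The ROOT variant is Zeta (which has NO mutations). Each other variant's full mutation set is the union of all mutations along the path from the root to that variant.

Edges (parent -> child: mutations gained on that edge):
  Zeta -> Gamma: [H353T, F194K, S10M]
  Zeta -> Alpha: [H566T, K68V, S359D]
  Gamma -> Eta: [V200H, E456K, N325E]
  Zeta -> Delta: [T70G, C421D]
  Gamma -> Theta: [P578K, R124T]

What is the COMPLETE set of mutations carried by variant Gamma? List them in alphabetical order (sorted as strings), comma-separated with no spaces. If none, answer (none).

Answer: F194K,H353T,S10M

Derivation:
At Zeta: gained [] -> total []
At Gamma: gained ['H353T', 'F194K', 'S10M'] -> total ['F194K', 'H353T', 'S10M']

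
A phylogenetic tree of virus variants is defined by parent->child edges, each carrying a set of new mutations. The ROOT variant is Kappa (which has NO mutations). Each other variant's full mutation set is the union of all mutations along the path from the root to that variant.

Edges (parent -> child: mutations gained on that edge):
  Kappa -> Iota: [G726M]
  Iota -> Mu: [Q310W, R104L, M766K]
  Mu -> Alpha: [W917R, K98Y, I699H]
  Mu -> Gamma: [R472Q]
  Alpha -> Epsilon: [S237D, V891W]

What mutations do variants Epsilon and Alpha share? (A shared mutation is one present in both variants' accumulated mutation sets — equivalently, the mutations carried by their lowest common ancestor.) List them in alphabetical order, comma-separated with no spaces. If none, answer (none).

Accumulating mutations along path to Epsilon:
  At Kappa: gained [] -> total []
  At Iota: gained ['G726M'] -> total ['G726M']
  At Mu: gained ['Q310W', 'R104L', 'M766K'] -> total ['G726M', 'M766K', 'Q310W', 'R104L']
  At Alpha: gained ['W917R', 'K98Y', 'I699H'] -> total ['G726M', 'I699H', 'K98Y', 'M766K', 'Q310W', 'R104L', 'W917R']
  At Epsilon: gained ['S237D', 'V891W'] -> total ['G726M', 'I699H', 'K98Y', 'M766K', 'Q310W', 'R104L', 'S237D', 'V891W', 'W917R']
Mutations(Epsilon) = ['G726M', 'I699H', 'K98Y', 'M766K', 'Q310W', 'R104L', 'S237D', 'V891W', 'W917R']
Accumulating mutations along path to Alpha:
  At Kappa: gained [] -> total []
  At Iota: gained ['G726M'] -> total ['G726M']
  At Mu: gained ['Q310W', 'R104L', 'M766K'] -> total ['G726M', 'M766K', 'Q310W', 'R104L']
  At Alpha: gained ['W917R', 'K98Y', 'I699H'] -> total ['G726M', 'I699H', 'K98Y', 'M766K', 'Q310W', 'R104L', 'W917R']
Mutations(Alpha) = ['G726M', 'I699H', 'K98Y', 'M766K', 'Q310W', 'R104L', 'W917R']
Intersection: ['G726M', 'I699H', 'K98Y', 'M766K', 'Q310W', 'R104L', 'S237D', 'V891W', 'W917R'] ∩ ['G726M', 'I699H', 'K98Y', 'M766K', 'Q310W', 'R104L', 'W917R'] = ['G726M', 'I699H', 'K98Y', 'M766K', 'Q310W', 'R104L', 'W917R']

Answer: G726M,I699H,K98Y,M766K,Q310W,R104L,W917R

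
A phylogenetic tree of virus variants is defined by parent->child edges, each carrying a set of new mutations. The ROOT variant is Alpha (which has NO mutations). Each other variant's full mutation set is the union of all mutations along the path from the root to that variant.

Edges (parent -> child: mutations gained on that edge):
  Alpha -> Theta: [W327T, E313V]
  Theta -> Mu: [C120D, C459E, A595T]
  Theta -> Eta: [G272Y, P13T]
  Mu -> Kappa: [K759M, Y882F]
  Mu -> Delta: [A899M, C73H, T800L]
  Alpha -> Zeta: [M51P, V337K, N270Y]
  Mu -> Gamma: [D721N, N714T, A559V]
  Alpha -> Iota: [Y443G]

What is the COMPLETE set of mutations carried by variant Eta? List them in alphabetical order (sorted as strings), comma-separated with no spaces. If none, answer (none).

At Alpha: gained [] -> total []
At Theta: gained ['W327T', 'E313V'] -> total ['E313V', 'W327T']
At Eta: gained ['G272Y', 'P13T'] -> total ['E313V', 'G272Y', 'P13T', 'W327T']

Answer: E313V,G272Y,P13T,W327T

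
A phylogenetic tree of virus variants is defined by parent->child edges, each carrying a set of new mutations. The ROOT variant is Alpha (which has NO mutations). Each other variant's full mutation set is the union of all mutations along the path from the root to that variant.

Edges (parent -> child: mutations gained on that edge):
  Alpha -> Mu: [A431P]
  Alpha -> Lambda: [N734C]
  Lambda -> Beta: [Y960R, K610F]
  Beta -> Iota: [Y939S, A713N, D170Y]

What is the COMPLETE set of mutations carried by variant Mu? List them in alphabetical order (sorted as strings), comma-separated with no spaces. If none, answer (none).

Answer: A431P

Derivation:
At Alpha: gained [] -> total []
At Mu: gained ['A431P'] -> total ['A431P']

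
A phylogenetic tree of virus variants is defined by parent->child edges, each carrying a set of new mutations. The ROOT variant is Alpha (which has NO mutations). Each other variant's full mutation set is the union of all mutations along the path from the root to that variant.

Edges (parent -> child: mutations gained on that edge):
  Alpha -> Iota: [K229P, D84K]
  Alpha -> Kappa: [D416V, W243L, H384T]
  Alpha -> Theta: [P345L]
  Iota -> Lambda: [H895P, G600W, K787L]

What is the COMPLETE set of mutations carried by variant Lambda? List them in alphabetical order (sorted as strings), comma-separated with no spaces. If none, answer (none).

Answer: D84K,G600W,H895P,K229P,K787L

Derivation:
At Alpha: gained [] -> total []
At Iota: gained ['K229P', 'D84K'] -> total ['D84K', 'K229P']
At Lambda: gained ['H895P', 'G600W', 'K787L'] -> total ['D84K', 'G600W', 'H895P', 'K229P', 'K787L']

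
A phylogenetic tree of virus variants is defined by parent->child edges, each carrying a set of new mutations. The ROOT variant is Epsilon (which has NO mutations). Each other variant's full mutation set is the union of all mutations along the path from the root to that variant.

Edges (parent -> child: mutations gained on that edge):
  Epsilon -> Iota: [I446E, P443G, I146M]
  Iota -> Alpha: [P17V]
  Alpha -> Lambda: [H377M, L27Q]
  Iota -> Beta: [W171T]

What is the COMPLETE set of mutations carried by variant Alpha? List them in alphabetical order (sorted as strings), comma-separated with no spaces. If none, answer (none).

At Epsilon: gained [] -> total []
At Iota: gained ['I446E', 'P443G', 'I146M'] -> total ['I146M', 'I446E', 'P443G']
At Alpha: gained ['P17V'] -> total ['I146M', 'I446E', 'P17V', 'P443G']

Answer: I146M,I446E,P17V,P443G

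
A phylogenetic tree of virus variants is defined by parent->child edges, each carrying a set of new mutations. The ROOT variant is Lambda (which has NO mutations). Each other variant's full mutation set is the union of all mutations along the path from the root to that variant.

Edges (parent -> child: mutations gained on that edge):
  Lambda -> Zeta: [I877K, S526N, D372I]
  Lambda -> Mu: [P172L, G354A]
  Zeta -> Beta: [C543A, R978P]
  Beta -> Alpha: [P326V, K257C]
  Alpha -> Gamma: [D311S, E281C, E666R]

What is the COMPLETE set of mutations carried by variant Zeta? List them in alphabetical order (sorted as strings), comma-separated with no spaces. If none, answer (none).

At Lambda: gained [] -> total []
At Zeta: gained ['I877K', 'S526N', 'D372I'] -> total ['D372I', 'I877K', 'S526N']

Answer: D372I,I877K,S526N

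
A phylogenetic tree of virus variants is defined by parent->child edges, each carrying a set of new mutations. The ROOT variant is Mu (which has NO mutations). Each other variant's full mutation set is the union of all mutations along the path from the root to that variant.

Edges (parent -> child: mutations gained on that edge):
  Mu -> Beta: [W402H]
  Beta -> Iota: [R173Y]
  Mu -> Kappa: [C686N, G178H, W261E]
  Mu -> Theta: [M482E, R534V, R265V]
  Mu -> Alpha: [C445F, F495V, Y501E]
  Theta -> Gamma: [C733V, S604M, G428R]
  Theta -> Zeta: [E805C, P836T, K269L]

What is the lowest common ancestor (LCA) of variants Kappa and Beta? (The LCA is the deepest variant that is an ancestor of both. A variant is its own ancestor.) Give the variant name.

Answer: Mu

Derivation:
Path from root to Kappa: Mu -> Kappa
  ancestors of Kappa: {Mu, Kappa}
Path from root to Beta: Mu -> Beta
  ancestors of Beta: {Mu, Beta}
Common ancestors: {Mu}
Walk up from Beta: Beta (not in ancestors of Kappa), Mu (in ancestors of Kappa)
Deepest common ancestor (LCA) = Mu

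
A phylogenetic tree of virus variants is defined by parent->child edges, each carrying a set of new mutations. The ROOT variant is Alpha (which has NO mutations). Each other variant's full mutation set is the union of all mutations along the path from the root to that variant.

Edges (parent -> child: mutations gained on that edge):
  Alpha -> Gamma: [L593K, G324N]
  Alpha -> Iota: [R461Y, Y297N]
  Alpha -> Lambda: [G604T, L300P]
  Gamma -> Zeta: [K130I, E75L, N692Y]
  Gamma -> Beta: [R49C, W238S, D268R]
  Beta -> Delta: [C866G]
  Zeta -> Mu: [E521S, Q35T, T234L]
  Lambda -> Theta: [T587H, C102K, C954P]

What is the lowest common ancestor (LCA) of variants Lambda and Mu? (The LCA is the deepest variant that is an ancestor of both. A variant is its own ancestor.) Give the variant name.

Path from root to Lambda: Alpha -> Lambda
  ancestors of Lambda: {Alpha, Lambda}
Path from root to Mu: Alpha -> Gamma -> Zeta -> Mu
  ancestors of Mu: {Alpha, Gamma, Zeta, Mu}
Common ancestors: {Alpha}
Walk up from Mu: Mu (not in ancestors of Lambda), Zeta (not in ancestors of Lambda), Gamma (not in ancestors of Lambda), Alpha (in ancestors of Lambda)
Deepest common ancestor (LCA) = Alpha

Answer: Alpha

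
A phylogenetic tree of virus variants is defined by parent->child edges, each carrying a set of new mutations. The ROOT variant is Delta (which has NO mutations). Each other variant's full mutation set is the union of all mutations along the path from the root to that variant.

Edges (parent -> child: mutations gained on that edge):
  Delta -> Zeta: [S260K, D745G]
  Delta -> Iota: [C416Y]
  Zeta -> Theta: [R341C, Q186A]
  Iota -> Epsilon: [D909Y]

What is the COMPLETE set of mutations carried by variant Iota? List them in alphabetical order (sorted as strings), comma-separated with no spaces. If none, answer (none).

At Delta: gained [] -> total []
At Iota: gained ['C416Y'] -> total ['C416Y']

Answer: C416Y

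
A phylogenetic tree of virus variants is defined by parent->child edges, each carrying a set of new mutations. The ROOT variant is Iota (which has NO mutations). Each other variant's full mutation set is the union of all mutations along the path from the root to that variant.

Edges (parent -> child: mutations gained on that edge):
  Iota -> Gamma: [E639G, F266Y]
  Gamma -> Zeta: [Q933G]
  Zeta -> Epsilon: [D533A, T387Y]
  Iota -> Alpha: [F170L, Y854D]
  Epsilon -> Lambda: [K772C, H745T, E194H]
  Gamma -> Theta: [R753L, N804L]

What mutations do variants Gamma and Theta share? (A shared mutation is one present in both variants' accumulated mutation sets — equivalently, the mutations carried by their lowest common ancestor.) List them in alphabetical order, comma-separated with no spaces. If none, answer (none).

Accumulating mutations along path to Gamma:
  At Iota: gained [] -> total []
  At Gamma: gained ['E639G', 'F266Y'] -> total ['E639G', 'F266Y']
Mutations(Gamma) = ['E639G', 'F266Y']
Accumulating mutations along path to Theta:
  At Iota: gained [] -> total []
  At Gamma: gained ['E639G', 'F266Y'] -> total ['E639G', 'F266Y']
  At Theta: gained ['R753L', 'N804L'] -> total ['E639G', 'F266Y', 'N804L', 'R753L']
Mutations(Theta) = ['E639G', 'F266Y', 'N804L', 'R753L']
Intersection: ['E639G', 'F266Y'] ∩ ['E639G', 'F266Y', 'N804L', 'R753L'] = ['E639G', 'F266Y']

Answer: E639G,F266Y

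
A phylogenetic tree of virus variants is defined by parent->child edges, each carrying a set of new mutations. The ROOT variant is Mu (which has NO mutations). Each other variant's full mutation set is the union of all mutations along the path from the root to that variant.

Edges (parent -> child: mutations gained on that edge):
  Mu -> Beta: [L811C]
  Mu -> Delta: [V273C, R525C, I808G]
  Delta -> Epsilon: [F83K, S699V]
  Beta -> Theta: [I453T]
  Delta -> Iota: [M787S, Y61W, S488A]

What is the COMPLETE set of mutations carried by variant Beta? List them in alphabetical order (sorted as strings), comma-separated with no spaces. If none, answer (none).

At Mu: gained [] -> total []
At Beta: gained ['L811C'] -> total ['L811C']

Answer: L811C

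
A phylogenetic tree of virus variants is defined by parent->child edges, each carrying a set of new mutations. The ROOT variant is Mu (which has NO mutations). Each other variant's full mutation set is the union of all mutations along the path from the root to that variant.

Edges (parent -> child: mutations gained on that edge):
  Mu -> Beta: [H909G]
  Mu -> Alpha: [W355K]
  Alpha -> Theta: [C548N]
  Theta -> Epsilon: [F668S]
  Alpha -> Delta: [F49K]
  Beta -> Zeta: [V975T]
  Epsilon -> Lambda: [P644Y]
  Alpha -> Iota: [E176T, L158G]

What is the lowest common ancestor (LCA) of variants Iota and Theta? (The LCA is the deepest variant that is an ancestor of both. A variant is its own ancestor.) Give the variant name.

Path from root to Iota: Mu -> Alpha -> Iota
  ancestors of Iota: {Mu, Alpha, Iota}
Path from root to Theta: Mu -> Alpha -> Theta
  ancestors of Theta: {Mu, Alpha, Theta}
Common ancestors: {Mu, Alpha}
Walk up from Theta: Theta (not in ancestors of Iota), Alpha (in ancestors of Iota), Mu (in ancestors of Iota)
Deepest common ancestor (LCA) = Alpha

Answer: Alpha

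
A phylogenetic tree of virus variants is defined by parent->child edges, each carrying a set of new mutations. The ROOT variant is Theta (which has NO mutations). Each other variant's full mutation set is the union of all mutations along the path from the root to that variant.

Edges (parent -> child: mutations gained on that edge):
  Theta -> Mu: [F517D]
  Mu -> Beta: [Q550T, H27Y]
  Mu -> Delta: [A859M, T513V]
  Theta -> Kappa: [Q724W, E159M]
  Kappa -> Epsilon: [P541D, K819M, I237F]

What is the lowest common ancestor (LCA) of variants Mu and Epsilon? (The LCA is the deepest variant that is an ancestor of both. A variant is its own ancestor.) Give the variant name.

Answer: Theta

Derivation:
Path from root to Mu: Theta -> Mu
  ancestors of Mu: {Theta, Mu}
Path from root to Epsilon: Theta -> Kappa -> Epsilon
  ancestors of Epsilon: {Theta, Kappa, Epsilon}
Common ancestors: {Theta}
Walk up from Epsilon: Epsilon (not in ancestors of Mu), Kappa (not in ancestors of Mu), Theta (in ancestors of Mu)
Deepest common ancestor (LCA) = Theta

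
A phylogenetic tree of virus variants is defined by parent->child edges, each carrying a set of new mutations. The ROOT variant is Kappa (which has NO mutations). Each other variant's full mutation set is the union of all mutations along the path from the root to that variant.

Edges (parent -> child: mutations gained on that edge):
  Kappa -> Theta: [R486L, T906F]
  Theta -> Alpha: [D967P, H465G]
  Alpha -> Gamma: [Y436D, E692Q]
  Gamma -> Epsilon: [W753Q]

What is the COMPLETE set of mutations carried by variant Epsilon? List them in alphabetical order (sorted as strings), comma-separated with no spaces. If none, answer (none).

Answer: D967P,E692Q,H465G,R486L,T906F,W753Q,Y436D

Derivation:
At Kappa: gained [] -> total []
At Theta: gained ['R486L', 'T906F'] -> total ['R486L', 'T906F']
At Alpha: gained ['D967P', 'H465G'] -> total ['D967P', 'H465G', 'R486L', 'T906F']
At Gamma: gained ['Y436D', 'E692Q'] -> total ['D967P', 'E692Q', 'H465G', 'R486L', 'T906F', 'Y436D']
At Epsilon: gained ['W753Q'] -> total ['D967P', 'E692Q', 'H465G', 'R486L', 'T906F', 'W753Q', 'Y436D']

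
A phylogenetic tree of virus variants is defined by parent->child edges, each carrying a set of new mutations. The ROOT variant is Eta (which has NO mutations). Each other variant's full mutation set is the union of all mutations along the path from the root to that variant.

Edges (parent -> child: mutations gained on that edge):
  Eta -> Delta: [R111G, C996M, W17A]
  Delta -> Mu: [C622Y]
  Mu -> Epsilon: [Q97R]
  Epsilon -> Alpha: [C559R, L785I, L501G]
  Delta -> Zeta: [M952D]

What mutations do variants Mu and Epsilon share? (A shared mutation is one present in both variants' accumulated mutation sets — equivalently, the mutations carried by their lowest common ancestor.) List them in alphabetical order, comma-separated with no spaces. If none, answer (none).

Accumulating mutations along path to Mu:
  At Eta: gained [] -> total []
  At Delta: gained ['R111G', 'C996M', 'W17A'] -> total ['C996M', 'R111G', 'W17A']
  At Mu: gained ['C622Y'] -> total ['C622Y', 'C996M', 'R111G', 'W17A']
Mutations(Mu) = ['C622Y', 'C996M', 'R111G', 'W17A']
Accumulating mutations along path to Epsilon:
  At Eta: gained [] -> total []
  At Delta: gained ['R111G', 'C996M', 'W17A'] -> total ['C996M', 'R111G', 'W17A']
  At Mu: gained ['C622Y'] -> total ['C622Y', 'C996M', 'R111G', 'W17A']
  At Epsilon: gained ['Q97R'] -> total ['C622Y', 'C996M', 'Q97R', 'R111G', 'W17A']
Mutations(Epsilon) = ['C622Y', 'C996M', 'Q97R', 'R111G', 'W17A']
Intersection: ['C622Y', 'C996M', 'R111G', 'W17A'] ∩ ['C622Y', 'C996M', 'Q97R', 'R111G', 'W17A'] = ['C622Y', 'C996M', 'R111G', 'W17A']

Answer: C622Y,C996M,R111G,W17A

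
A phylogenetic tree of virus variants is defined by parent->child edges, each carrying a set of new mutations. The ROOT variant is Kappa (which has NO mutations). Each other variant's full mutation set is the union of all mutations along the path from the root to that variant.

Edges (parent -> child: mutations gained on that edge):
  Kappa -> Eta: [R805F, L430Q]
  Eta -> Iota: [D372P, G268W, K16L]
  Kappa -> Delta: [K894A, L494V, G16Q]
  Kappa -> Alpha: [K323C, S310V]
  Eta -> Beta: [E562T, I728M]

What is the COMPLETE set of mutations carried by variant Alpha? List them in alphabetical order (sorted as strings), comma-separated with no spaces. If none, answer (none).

At Kappa: gained [] -> total []
At Alpha: gained ['K323C', 'S310V'] -> total ['K323C', 'S310V']

Answer: K323C,S310V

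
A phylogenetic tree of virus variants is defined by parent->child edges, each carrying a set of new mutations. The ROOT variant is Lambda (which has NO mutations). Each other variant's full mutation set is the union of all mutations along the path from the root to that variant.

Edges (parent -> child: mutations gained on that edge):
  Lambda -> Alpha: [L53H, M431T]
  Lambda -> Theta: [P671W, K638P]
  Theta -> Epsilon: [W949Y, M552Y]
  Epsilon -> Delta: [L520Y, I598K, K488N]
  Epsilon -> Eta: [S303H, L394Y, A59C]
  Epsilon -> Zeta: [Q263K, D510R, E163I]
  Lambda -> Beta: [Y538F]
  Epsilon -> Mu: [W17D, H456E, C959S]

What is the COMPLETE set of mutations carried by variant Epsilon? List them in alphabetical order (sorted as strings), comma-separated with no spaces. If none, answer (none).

Answer: K638P,M552Y,P671W,W949Y

Derivation:
At Lambda: gained [] -> total []
At Theta: gained ['P671W', 'K638P'] -> total ['K638P', 'P671W']
At Epsilon: gained ['W949Y', 'M552Y'] -> total ['K638P', 'M552Y', 'P671W', 'W949Y']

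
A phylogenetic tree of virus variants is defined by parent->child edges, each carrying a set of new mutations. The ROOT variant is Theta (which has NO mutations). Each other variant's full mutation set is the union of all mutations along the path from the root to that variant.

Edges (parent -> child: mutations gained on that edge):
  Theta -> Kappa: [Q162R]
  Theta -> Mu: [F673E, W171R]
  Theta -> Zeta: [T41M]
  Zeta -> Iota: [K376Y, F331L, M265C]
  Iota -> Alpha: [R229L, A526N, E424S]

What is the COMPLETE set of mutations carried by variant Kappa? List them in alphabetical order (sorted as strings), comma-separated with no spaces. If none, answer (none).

At Theta: gained [] -> total []
At Kappa: gained ['Q162R'] -> total ['Q162R']

Answer: Q162R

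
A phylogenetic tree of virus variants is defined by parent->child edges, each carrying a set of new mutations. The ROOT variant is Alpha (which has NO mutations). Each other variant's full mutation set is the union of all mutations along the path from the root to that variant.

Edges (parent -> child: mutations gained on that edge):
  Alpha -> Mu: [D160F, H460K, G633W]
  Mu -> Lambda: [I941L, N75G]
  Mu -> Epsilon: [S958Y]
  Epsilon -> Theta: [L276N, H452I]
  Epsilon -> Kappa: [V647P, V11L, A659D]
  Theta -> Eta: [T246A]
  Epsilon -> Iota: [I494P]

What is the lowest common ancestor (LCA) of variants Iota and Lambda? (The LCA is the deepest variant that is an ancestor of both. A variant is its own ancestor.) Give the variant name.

Answer: Mu

Derivation:
Path from root to Iota: Alpha -> Mu -> Epsilon -> Iota
  ancestors of Iota: {Alpha, Mu, Epsilon, Iota}
Path from root to Lambda: Alpha -> Mu -> Lambda
  ancestors of Lambda: {Alpha, Mu, Lambda}
Common ancestors: {Alpha, Mu}
Walk up from Lambda: Lambda (not in ancestors of Iota), Mu (in ancestors of Iota), Alpha (in ancestors of Iota)
Deepest common ancestor (LCA) = Mu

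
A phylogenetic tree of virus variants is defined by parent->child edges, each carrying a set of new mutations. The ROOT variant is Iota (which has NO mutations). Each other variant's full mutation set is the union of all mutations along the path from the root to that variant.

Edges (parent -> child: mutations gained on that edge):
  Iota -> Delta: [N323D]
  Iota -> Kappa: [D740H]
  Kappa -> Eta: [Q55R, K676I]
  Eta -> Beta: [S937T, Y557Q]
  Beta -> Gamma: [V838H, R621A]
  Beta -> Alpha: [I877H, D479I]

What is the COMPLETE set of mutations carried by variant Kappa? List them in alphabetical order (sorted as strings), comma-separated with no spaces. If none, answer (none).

At Iota: gained [] -> total []
At Kappa: gained ['D740H'] -> total ['D740H']

Answer: D740H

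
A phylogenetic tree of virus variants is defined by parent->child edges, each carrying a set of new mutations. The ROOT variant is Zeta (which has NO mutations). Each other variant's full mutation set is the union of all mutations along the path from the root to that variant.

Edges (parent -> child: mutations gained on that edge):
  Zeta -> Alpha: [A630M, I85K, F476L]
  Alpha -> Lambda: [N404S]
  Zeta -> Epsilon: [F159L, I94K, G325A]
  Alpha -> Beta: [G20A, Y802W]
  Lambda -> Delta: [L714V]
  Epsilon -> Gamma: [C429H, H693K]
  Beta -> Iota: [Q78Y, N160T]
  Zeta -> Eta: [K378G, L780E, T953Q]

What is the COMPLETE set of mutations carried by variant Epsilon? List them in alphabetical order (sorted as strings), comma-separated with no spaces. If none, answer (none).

Answer: F159L,G325A,I94K

Derivation:
At Zeta: gained [] -> total []
At Epsilon: gained ['F159L', 'I94K', 'G325A'] -> total ['F159L', 'G325A', 'I94K']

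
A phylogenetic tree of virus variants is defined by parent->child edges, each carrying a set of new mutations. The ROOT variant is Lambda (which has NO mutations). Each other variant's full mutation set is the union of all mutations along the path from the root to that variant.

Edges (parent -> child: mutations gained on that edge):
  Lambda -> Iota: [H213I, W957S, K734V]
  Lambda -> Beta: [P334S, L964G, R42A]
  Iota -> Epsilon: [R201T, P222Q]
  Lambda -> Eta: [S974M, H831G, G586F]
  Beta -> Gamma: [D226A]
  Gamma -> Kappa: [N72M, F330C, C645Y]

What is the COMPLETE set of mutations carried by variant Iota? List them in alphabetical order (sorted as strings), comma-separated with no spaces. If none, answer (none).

Answer: H213I,K734V,W957S

Derivation:
At Lambda: gained [] -> total []
At Iota: gained ['H213I', 'W957S', 'K734V'] -> total ['H213I', 'K734V', 'W957S']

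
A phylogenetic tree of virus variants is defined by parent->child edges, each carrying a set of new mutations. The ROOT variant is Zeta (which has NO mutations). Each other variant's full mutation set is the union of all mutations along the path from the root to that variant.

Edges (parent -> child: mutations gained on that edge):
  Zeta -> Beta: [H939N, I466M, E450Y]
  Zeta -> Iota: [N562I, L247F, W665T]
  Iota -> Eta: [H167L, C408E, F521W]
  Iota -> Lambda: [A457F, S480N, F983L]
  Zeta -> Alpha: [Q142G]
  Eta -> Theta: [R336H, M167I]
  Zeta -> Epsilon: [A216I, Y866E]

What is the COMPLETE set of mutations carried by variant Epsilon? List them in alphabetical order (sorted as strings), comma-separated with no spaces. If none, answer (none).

At Zeta: gained [] -> total []
At Epsilon: gained ['A216I', 'Y866E'] -> total ['A216I', 'Y866E']

Answer: A216I,Y866E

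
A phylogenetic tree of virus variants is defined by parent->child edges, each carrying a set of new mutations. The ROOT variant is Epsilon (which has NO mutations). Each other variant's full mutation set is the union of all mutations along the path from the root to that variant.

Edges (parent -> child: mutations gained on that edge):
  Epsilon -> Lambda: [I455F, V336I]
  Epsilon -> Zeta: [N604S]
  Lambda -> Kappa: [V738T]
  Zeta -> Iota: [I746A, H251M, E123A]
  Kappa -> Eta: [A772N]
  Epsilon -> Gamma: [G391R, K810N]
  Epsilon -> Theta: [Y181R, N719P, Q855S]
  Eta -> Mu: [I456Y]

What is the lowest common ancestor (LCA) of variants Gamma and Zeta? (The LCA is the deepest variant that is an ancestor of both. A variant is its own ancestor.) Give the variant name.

Path from root to Gamma: Epsilon -> Gamma
  ancestors of Gamma: {Epsilon, Gamma}
Path from root to Zeta: Epsilon -> Zeta
  ancestors of Zeta: {Epsilon, Zeta}
Common ancestors: {Epsilon}
Walk up from Zeta: Zeta (not in ancestors of Gamma), Epsilon (in ancestors of Gamma)
Deepest common ancestor (LCA) = Epsilon

Answer: Epsilon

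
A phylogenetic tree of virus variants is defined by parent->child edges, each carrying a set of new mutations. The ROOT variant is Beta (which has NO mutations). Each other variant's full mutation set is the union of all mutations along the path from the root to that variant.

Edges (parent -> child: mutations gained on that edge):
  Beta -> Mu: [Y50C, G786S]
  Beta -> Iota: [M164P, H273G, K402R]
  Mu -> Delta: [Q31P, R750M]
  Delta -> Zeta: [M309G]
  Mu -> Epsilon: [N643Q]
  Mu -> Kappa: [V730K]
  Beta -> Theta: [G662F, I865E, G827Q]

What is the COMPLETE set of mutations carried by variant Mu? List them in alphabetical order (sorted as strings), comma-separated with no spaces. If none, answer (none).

Answer: G786S,Y50C

Derivation:
At Beta: gained [] -> total []
At Mu: gained ['Y50C', 'G786S'] -> total ['G786S', 'Y50C']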